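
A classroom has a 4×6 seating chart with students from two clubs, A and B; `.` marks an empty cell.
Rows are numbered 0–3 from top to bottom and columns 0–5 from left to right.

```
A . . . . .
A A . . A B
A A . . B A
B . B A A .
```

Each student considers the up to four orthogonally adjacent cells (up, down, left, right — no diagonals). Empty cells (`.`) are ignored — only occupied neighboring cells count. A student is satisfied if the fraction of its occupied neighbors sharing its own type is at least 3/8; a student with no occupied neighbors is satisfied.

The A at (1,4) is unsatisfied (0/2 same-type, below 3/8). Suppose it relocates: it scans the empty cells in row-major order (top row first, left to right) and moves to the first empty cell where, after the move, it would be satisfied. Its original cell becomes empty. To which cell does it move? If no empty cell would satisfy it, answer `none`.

Vacating (1,4). Empty cells in order:
  (0,1): 2/2 same-type → satisfied — stop here.

(0,1)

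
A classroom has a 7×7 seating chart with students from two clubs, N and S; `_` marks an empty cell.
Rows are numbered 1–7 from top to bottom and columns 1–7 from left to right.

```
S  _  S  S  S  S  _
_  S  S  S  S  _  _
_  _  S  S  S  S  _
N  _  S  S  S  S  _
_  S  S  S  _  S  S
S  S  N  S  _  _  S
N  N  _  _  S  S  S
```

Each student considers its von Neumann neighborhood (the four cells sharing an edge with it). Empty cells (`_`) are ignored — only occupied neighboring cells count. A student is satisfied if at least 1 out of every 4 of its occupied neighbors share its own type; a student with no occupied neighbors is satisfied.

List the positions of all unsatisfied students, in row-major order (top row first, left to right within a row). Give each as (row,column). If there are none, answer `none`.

(6,3)

Row 1: (1,1)S 0/0 ok · (1,3)S 2/2 ok · (1,4)S 3/3 ok · (1,5)S 3/3 ok · (1,6)S 1/1 ok
Row 2: (2,2)S 1/1 ok · (2,3)S 4/4 ok · (2,4)S 4/4 ok · (2,5)S 3/3 ok
Row 3: (3,3)S 3/3 ok · (3,4)S 4/4 ok · (3,5)S 4/4 ok · (3,6)S 2/2 ok
Row 4: (4,1)N 0/0 ok · (4,3)S 3/3 ok · (4,4)S 4/4 ok · (4,5)S 3/3 ok · (4,6)S 3/3 ok
Row 5: (5,2)S 2/2 ok · (5,3)S 3/4 ok · (5,4)S 3/3 ok · (5,6)S 2/2 ok · (5,7)S 2/2 ok
Row 6: (6,1)S 1/2 ok · (6,2)S 2/4 ok · (6,3)N 0/3 unhappy · (6,4)S 1/2 ok · (6,7)S 2/2 ok
Row 7: (7,1)N 1/2 ok · (7,2)N 1/2 ok · (7,5)S 1/1 ok · (7,6)S 2/2 ok · (7,7)S 2/2 ok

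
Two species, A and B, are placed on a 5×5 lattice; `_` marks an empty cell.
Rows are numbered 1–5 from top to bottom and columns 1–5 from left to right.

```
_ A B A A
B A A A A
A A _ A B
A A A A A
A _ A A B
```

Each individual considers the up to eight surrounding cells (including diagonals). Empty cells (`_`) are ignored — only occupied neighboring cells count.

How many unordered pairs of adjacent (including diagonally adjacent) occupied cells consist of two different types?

Scan each occupied cell's neighbors to the right and below (and the two forward diagonals) so each pair is counted once.
Row 1: A(1,2)–B(1,3)≠ A(1,2)–A(2,2)= A(1,2)–A(2,3)= A(1,2)–B(2,1)≠ B(1,3)–A(1,4)≠ B(1,3)–A(2,3)≠ B(1,3)–A(2,4)≠ B(1,3)–A(2,2)≠ A(1,4)–A(1,5)= A(1,4)–A(2,4)= A(1,4)–A(2,5)= A(1,4)–A(2,3)= A(1,5)–A(2,5)= A(1,5)–A(2,4)=  → 6/14 unlike.
Row 2: B(2,1)–A(2,2)≠ B(2,1)–A(3,1)≠ B(2,1)–A(3,2)≠ A(2,2)–A(2,3)= A(2,2)–A(3,2)= A(2,2)–A(3,1)= A(2,3)–A(2,4)= A(2,3)–A(3,4)= A(2,3)–A(3,2)= A(2,4)–A(2,5)= A(2,4)–A(3,4)= A(2,4)–B(3,5)≠ A(2,5)–B(3,5)≠ A(2,5)–A(3,4)=  → 5/14 unlike.
Row 3: A(3,1)–A(3,2)= A(3,1)–A(4,1)= A(3,1)–A(4,2)= A(3,2)–A(4,2)= A(3,2)–A(4,3)= A(3,2)–A(4,1)= A(3,4)–B(3,5)≠ A(3,4)–A(4,4)= A(3,4)–A(4,5)= A(3,4)–A(4,3)= B(3,5)–A(4,5)≠ B(3,5)–A(4,4)≠  → 3/12 unlike.
Row 4: A(4,1)–A(4,2)= A(4,1)–A(5,1)= A(4,2)–A(4,3)= A(4,2)–A(5,3)= A(4,2)–A(5,1)= A(4,3)–A(4,4)= A(4,3)–A(5,3)= A(4,3)–A(5,4)= A(4,4)–A(4,5)= A(4,4)–A(5,4)= A(4,4)–B(5,5)≠ A(4,4)–A(5,3)= A(4,5)–B(5,5)≠ A(4,5)–A(5,4)=  → 2/14 unlike.
Row 5: A(5,3)–A(5,4)= A(5,4)–B(5,5)≠  → 1/2 unlike.
Total adjacent occupied pairs: 56; unlike-type pairs: 17.

17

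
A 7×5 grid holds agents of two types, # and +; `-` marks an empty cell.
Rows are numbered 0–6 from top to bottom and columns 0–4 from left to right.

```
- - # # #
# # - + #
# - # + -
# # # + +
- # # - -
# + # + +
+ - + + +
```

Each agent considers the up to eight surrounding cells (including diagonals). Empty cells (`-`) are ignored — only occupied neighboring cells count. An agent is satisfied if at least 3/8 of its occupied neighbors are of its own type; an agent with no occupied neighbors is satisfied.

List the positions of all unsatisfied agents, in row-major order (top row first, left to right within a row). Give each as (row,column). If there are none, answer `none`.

(1,3), (5,0), (5,1), (5,2)

Row 0: (0,2)# 2/3 ✓ · (0,3)# 3/4 ✓ · (0,4)# 2/3 ✓
Row 1: (1,0)# 2/2 ✓ · (1,1)# 4/4 ✓ · (1,3)+ 1/6 ✗ · (1,4)# 2/4 ✓
Row 2: (2,0)# 4/4 ✓ · (2,2)# 3/6 ✓ · (2,3)+ 3/6 ✓
Row 3: (3,0)# 3/3 ✓ · (3,1)# 6/6 ✓ · (3,2)# 4/6 ✓ · (3,3)+ 2/5 ✓ · (3,4)+ 2/2 ✓
Row 4: (4,1)# 6/7 ✓ · (4,2)# 4/7 ✓
Row 5: (5,0)# 1/3 ✗ · (5,1)+ 2/6 ✗ · (5,2)# 2/6 ✗ · (5,3)+ 4/6 ✓ · (5,4)+ 3/3 ✓
Row 6: (6,0)+ 1/2 ✓ · (6,2)+ 3/4 ✓ · (6,3)+ 4/5 ✓ · (6,4)+ 3/3 ✓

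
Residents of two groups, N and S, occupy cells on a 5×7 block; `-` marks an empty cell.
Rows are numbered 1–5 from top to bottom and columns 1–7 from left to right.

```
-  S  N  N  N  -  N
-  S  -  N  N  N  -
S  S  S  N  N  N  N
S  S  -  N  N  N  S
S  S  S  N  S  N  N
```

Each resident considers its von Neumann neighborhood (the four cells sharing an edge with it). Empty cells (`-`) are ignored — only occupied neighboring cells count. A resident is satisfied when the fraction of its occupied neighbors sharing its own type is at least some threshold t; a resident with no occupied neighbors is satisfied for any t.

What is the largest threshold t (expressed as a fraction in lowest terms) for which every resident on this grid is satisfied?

0/1

Row 1: (1,2)S 1/2 · (1,3)N 1/2 · (1,4)N 3/3 · (1,5)N 2/2 · (1,7)N — no occupied neighbors
Row 2: (2,2)S 2/2 · (2,4)N 3/3 · (2,5)N 4/4 · (2,6)N 2/2
Row 3: (3,1)S 2/2 · (3,2)S 4/4 · (3,3)S 1/2 · (3,4)N 3/4 · (3,5)N 4/4 · (3,6)N 4/4 · (3,7)N 1/2
Row 4: (4,1)S 3/3 · (4,2)S 3/3 · (4,4)N 3/3 · (4,5)N 3/4 · (4,6)N 3/4 · (4,7)S 0/3
Row 5: (5,1)S 2/2 · (5,2)S 3/3 · (5,3)S 1/2 · (5,4)N 1/3 · (5,5)S 0/3 · (5,6)N 2/3 · (5,7)N 1/2
The smallest same-type fraction is 0/3 at (4,7), which reduces to 0/1. Any threshold above that leaves this resident unsatisfied.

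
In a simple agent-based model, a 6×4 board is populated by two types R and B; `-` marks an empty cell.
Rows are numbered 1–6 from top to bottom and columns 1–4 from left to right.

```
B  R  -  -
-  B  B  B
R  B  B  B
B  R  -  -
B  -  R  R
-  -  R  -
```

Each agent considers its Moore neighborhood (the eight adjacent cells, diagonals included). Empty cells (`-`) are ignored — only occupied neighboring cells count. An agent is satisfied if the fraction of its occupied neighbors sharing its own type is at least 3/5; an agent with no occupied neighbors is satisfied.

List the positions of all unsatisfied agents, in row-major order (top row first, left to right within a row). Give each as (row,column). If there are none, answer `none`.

(1,1)B 1/2 unhappy
(1,2)R 0/3 unhappy
(2,2)B 4/6 ok
(2,3)B 5/6 ok
(2,4)B 3/3 ok
(3,1)R 1/4 unhappy
(3,2)B 4/6 ok
(3,3)B 5/6 ok
(3,4)B 3/3 ok
(4,1)B 2/4 unhappy
(4,2)R 2/6 unhappy
(5,1)B 1/2 unhappy
(5,3)R 3/3 ok
(5,4)R 2/2 ok
(6,3)R 2/2 ok

(1,1), (1,2), (3,1), (4,1), (4,2), (5,1)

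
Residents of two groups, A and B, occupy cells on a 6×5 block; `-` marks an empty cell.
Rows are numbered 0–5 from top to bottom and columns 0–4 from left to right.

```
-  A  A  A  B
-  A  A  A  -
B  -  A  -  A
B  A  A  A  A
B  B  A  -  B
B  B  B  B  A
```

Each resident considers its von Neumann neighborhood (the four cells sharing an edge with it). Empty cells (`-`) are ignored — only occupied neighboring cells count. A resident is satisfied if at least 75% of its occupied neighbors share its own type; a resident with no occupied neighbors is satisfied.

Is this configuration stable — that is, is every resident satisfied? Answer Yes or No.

No

(0,1)A 2/2 satisfied
(0,2)A 3/3 satisfied
(0,3)A 2/3 not
(0,4)B 0/1 not
(1,1)A 2/2 satisfied
(1,2)A 4/4 satisfied
(1,3)A 2/2 satisfied
(2,0)B 1/1 satisfied
(2,2)A 2/2 satisfied
(2,4)A 1/1 satisfied
(3,0)B 2/3 not
(3,1)A 1/3 not
(3,2)A 4/4 satisfied
(3,3)A 2/2 satisfied
(3,4)A 2/3 not
(4,0)B 3/3 satisfied
(4,1)B 2/4 not
(4,2)A 1/3 not
(4,4)B 0/2 not
(5,0)B 2/2 satisfied
(5,1)B 3/3 satisfied
(5,2)B 2/3 not
(5,3)B 1/2 not
(5,4)A 0/2 not
For instance (0,3) has only 2/3 same-type neighbors, below 3/4.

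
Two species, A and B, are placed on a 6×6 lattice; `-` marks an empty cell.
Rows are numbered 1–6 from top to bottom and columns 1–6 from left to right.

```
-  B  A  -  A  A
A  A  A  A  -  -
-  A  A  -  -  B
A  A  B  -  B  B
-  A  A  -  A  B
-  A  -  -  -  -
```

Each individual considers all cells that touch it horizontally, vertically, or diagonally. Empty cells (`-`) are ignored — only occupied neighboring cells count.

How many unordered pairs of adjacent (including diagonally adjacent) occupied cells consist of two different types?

12

Scan each occupied cell's neighbors to the right and below (and the two forward diagonals) so each pair is counted once.
Row 1: B(1,2)–A(1,3)≠ B(1,2)–A(2,2)≠ B(1,2)–A(2,3)≠ B(1,2)–A(2,1)≠ A(1,3)–A(2,3)= A(1,3)–A(2,4)= A(1,3)–A(2,2)= A(1,5)–A(1,6)= A(1,5)–A(2,4)=  → 4/9 unlike.
Row 2: A(2,1)–A(2,2)= A(2,1)–A(3,2)= A(2,2)–A(2,3)= A(2,2)–A(3,2)= A(2,2)–A(3,3)= A(2,3)–A(2,4)= A(2,3)–A(3,3)= A(2,3)–A(3,2)= A(2,4)–A(3,3)=  → 0/9 unlike.
Row 3: A(3,2)–A(3,3)= A(3,2)–A(4,2)= A(3,2)–B(4,3)≠ A(3,2)–A(4,1)= A(3,3)–B(4,3)≠ A(3,3)–A(4,2)= B(3,6)–B(4,6)= B(3,6)–B(4,5)=  → 2/8 unlike.
Row 4: A(4,1)–A(4,2)= A(4,1)–A(5,2)= A(4,2)–B(4,3)≠ A(4,2)–A(5,2)= A(4,2)–A(5,3)= B(4,3)–A(5,3)≠ B(4,3)–A(5,2)≠ B(4,5)–B(4,6)= B(4,5)–A(5,5)≠ B(4,5)–B(5,6)= B(4,6)–B(5,6)= B(4,6)–A(5,5)≠  → 5/12 unlike.
Row 5: A(5,2)–A(5,3)= A(5,2)–A(6,2)= A(5,3)–A(6,2)= A(5,5)–B(5,6)≠  → 1/4 unlike.
Total adjacent occupied pairs: 42; unlike-type pairs: 12.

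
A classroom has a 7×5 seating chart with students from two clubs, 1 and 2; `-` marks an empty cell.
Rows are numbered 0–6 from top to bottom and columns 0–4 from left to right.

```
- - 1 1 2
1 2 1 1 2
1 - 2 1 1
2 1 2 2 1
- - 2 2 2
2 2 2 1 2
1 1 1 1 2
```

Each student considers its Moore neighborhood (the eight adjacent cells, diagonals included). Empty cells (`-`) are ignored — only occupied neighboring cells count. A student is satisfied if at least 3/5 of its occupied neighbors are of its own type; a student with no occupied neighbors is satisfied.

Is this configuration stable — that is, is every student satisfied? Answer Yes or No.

No

Row 0: (0,2)1 3/4 ✓ · (0,3)1 3/5 ✓ · (0,4)2 1/3 ✗
Row 1: (1,0)1 1/2 ✗ · (1,1)2 1/5 ✗ · (1,2)1 4/6 ✓ · (1,3)1 5/8 ✓ · (1,4)2 1/5 ✗
Row 2: (2,0)1 2/4 ✗ · (2,2)2 3/7 ✗ · (2,3)1 4/8 ✗ · (2,4)1 3/5 ✓
Row 3: (3,0)2 0/2 ✗ · (3,1)1 1/5 ✗ · (3,2)2 4/6 ✓ · (3,3)2 5/8 ✓ · (3,4)1 2/5 ✗
Row 4: (4,2)2 5/7 ✓ · (4,3)2 6/8 ✓ · (4,4)2 3/5 ✓
Row 5: (5,0)2 1/3 ✗ · (5,1)2 3/6 ✗ · (5,2)2 3/7 ✗ · (5,3)1 2/8 ✗ · (5,4)2 3/5 ✓
Row 6: (6,0)1 1/3 ✗ · (6,1)1 2/5 ✗ · (6,2)1 3/5 ✓ · (6,3)1 2/5 ✗ · (6,4)2 1/3 ✗
For instance (0,4) has only 1/3 same-type neighbors, below 3/5.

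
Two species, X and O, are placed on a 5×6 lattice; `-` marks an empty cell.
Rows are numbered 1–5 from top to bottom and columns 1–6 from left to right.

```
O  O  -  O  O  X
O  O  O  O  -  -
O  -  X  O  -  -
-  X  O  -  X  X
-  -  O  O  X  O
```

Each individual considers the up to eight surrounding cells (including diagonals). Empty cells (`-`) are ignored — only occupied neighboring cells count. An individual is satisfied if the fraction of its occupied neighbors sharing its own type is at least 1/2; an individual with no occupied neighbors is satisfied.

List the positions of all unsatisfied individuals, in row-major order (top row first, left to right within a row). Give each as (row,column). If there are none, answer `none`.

(1,1)O 3/3 satisfied
(1,2)O 4/4 satisfied
(1,4)O 3/3 satisfied
(1,5)O 2/3 satisfied
(1,6)X 0/1 not
(2,1)O 4/4 satisfied
(2,2)O 5/6 satisfied
(2,3)O 5/6 satisfied
(2,4)O 4/5 satisfied
(3,1)O 2/3 satisfied
(3,3)X 1/6 not
(3,4)O 3/5 satisfied
(4,2)X 1/4 not
(4,3)O 3/5 satisfied
(4,5)X 2/5 not
(4,6)X 2/3 satisfied
(5,3)O 2/3 satisfied
(5,4)O 2/4 satisfied
(5,5)X 2/4 satisfied
(5,6)O 0/3 not

(1,6), (3,3), (4,2), (4,5), (5,6)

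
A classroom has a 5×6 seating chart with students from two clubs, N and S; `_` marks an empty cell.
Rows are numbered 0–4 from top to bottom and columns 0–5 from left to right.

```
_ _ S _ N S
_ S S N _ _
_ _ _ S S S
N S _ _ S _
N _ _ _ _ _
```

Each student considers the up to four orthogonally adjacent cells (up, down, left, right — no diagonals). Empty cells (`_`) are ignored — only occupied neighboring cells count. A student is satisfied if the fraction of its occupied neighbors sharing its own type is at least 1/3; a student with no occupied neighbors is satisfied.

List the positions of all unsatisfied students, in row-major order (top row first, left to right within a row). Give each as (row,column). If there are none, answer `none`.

(0,2)S 1/1 satisfied
(0,4)N 0/1 not
(0,5)S 0/1 not
(1,1)S 1/1 satisfied
(1,2)S 2/3 satisfied
(1,3)N 0/2 not
(2,3)S 1/2 satisfied
(2,4)S 3/3 satisfied
(2,5)S 1/1 satisfied
(3,0)N 1/2 satisfied
(3,1)S 0/1 not
(3,4)S 1/1 satisfied
(4,0)N 1/1 satisfied

(0,4), (0,5), (1,3), (3,1)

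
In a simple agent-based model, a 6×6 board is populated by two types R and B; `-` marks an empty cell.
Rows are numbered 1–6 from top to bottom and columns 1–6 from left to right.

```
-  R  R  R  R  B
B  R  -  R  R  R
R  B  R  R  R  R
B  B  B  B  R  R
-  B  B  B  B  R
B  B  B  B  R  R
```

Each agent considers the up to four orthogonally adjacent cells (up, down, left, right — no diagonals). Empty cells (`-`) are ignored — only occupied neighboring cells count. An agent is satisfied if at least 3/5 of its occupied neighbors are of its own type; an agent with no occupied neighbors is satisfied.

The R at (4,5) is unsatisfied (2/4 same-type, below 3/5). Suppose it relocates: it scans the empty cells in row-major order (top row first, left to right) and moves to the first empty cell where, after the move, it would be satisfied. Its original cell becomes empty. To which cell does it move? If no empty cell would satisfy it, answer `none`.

(2,3)

Vacating (4,5). Empty cells in order:
  (1,1): 1/2 same-type → still unsatisfied.
  (2,3): 4/4 same-type → satisfied — stop here.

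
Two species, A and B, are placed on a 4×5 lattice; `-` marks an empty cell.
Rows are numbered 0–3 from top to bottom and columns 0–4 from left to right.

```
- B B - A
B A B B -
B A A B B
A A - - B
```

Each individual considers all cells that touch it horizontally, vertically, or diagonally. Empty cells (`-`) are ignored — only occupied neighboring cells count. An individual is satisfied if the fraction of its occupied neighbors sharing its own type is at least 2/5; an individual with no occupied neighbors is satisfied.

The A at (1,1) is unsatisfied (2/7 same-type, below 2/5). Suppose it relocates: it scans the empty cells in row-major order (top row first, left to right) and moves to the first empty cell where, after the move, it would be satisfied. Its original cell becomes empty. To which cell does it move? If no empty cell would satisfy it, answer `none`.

Vacating (1,1). Empty cells in order:
  (0,0): 0/2 same-type → still unsatisfied.
  (0,3): 1/4 same-type → still unsatisfied.
  (1,4): 1/4 same-type → still unsatisfied.
  (3,2): 3/4 same-type → satisfied — stop here.

(3,2)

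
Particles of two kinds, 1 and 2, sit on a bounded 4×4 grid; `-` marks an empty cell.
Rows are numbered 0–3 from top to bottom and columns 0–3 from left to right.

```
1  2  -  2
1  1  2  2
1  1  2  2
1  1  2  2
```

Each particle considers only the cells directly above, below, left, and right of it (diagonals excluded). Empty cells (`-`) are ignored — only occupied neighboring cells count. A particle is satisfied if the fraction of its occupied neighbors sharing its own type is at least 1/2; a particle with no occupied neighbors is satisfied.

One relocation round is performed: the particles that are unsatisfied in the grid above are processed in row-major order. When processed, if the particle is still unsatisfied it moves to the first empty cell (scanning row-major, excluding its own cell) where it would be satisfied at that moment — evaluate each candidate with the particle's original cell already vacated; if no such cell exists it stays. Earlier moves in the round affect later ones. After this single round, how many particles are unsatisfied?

0

Initially unsatisfied (in order): (0,1).
  (0,1) → (0,2).
Resulting grid:
1 - 2 2
1 1 2 2
1 1 2 2
1 1 2 2
All satisfied now.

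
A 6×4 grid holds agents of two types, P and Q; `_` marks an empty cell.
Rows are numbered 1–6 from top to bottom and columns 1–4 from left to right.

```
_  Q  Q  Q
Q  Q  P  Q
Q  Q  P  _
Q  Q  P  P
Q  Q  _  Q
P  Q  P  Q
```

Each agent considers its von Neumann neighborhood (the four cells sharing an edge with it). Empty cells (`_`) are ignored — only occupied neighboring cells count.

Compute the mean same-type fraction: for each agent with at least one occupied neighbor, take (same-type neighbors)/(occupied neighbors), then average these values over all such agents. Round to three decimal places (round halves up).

Row 1: (1,2)Q 2/2 · (1,3)Q 2/3 · (1,4)Q 2/2
Row 2: (2,1)Q 2/2 · (2,2)Q 3/4 · (2,3)P 1/4 · (2,4)Q 1/2
Row 3: (3,1)Q 3/3 · (3,2)Q 3/4 · (3,3)P 2/3
Row 4: (4,1)Q 3/3 · (4,2)Q 3/4 · (4,3)P 2/3 · (4,4)P 1/2
Row 5: (5,1)Q 2/3 · (5,2)Q 3/3 · (5,4)Q 1/2
Row 6: (6,1)P 0/2 · (6,2)Q 1/3 · (6,3)P 0/2 · (6,4)Q 1/2
Sum over 21 agents: 2/2 + 2/3 + 2/2 + 2/2 + 3/4 + 1/4 + 1/2 + 3/3 + 3/4 + 2/3 + 3/3 + 3/4 + 2/3 + 1/2 + 2/3 + 3/3 + 1/2 + 0/2 + 1/3 + 0/2 + 1/2 = 27/2; mean = 27/2 ÷ 21 = 9/14 = 0.642857… → 0.643.

0.643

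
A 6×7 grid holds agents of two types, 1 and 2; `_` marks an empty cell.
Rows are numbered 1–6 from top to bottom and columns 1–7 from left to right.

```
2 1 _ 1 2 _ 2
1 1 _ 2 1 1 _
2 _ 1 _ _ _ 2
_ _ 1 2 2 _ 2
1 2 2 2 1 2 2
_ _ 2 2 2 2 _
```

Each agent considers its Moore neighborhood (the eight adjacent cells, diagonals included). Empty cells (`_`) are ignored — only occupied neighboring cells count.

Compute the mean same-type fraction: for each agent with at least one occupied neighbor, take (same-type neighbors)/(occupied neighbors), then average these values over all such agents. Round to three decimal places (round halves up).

0.502

(1,1)2 0/3
(1,2)1 2/3
(1,4)1 1/3
(1,5)2 1/4
(1,7)2 0/1
(2,1)1 2/4
(2,2)1 3/5
(2,4)2 1/4
(2,5)1 2/4
(2,6)1 1/4
(3,1)2 0/2
(3,3)1 2/4
(3,7)2 1/2
(4,3)1 1/5
(4,4)2 3/6
(4,5)2 3/4
(4,7)2 3/3
(5,1)1 0/1
(5,2)2 2/4
(5,3)2 5/6
(5,4)2 6/8
(5,5)1 0/7
(5,6)2 5/6
(5,7)2 3/3
(6,3)2 4/4
(6,4)2 4/5
(6,5)2 4/5
(6,6)2 3/4
Sum over 28 agents: 0/3 + 2/3 + 1/3 + 1/4 + 0/1 + 2/4 + 3/5 + 1/4 + 2/4 + 1/4 + 0/2 + 2/4 + 1/2 + 1/5 + 3/6 + 3/4 + 3/3 + 0/1 + 2/4 + 5/6 + 6/8 + 0/7 + 5/6 + 3/3 + 4/4 + 4/5 + 4/5 + 3/4 = 211/15; mean = 211/15 ÷ 28 = 211/420 = 0.502380… → 0.502.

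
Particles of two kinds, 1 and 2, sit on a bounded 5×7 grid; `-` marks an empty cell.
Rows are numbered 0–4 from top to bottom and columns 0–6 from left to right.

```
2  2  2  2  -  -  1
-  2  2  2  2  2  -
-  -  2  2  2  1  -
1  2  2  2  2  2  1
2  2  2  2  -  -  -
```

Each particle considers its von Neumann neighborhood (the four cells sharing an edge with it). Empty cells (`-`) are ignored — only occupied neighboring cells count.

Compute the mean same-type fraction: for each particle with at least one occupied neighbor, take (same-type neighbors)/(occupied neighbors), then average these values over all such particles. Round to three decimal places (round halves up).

0.781

Row 0: (0,0)2 1/1 · (0,1)2 3/3 · (0,2)2 3/3 · (0,3)2 2/2 · (0,6)1 — no occupied neighbors
Row 1: (1,1)2 2/2 · (1,2)2 4/4 · (1,3)2 4/4 · (1,4)2 3/3 · (1,5)2 1/2
Row 2: (2,2)2 3/3 · (2,3)2 4/4 · (2,4)2 3/4 · (2,5)1 0/3
Row 3: (3,0)1 0/2 · (3,1)2 2/3 · (3,2)2 4/4 · (3,3)2 4/4 · (3,4)2 3/3 · (3,5)2 1/3 · (3,6)1 0/1
Row 4: (4,0)2 1/2 · (4,1)2 3/3 · (4,2)2 3/3 · (4,3)2 2/2
Sum over 24 particles: 1/1 + 3/3 + 3/3 + 2/2 + 2/2 + 4/4 + 4/4 + 3/3 + 1/2 + 3/3 + 4/4 + 3/4 + 0/3 + 0/2 + 2/3 + 4/4 + 4/4 + 3/3 + 1/3 + 0/1 + 1/2 + 3/3 + 3/3 + 2/2 = 75/4; mean = 75/4 ÷ 24 = 25/32 = 0.78125 → 0.781.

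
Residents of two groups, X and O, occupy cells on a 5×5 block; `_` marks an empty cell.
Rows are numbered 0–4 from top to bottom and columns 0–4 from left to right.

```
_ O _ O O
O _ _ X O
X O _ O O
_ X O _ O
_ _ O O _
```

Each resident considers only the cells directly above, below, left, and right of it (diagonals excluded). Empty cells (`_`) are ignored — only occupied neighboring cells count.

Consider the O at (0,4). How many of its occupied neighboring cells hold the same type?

2

Occupied neighbors of (0,4): (1,4)=O, (0,3)=O.
Same type (O): 2 of 2.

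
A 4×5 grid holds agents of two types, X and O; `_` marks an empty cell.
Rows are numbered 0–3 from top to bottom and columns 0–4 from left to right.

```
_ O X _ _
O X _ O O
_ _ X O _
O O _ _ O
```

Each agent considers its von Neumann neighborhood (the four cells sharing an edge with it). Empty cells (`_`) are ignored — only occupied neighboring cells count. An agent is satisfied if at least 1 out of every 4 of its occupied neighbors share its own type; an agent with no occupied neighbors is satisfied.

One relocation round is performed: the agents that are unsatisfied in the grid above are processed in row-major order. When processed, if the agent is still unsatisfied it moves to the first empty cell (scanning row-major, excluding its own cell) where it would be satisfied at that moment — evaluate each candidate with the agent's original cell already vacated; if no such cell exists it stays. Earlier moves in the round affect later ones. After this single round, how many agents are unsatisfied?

0

Initially unsatisfied (in order): (0,1), (0,2), (1,0), (1,1), (2,2).
  (0,1) → (0,0).
  (0,2): now satisfied by earlier moves; stays.
  (1,0): now satisfied by earlier moves; stays.
  (1,1) → (0,1).
  (2,2) → (0,3).
Resulting grid:
O X X X _
O _ _ O O
_ _ _ O _
O O _ _ O
All satisfied now.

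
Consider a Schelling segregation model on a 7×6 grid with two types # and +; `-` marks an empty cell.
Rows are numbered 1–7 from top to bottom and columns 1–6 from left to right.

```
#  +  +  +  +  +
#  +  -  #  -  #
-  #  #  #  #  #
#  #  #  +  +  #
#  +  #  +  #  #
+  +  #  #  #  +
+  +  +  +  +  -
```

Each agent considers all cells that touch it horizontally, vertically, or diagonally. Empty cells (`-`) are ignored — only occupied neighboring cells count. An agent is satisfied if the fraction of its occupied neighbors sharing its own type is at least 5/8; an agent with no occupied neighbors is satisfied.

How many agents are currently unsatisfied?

Row 1: (1,1)# 1/3 ✗ · (1,2)+ 2/4 ✗ · (1,3)+ 3/4 ✓ · (1,4)+ 2/3 ✓ · (1,5)+ 2/4 ✗ · (1,6)+ 1/2 ✗
Row 2: (2,1)# 2/4 ✗ · (2,2)+ 2/6 ✗ · (2,4)# 3/6 ✗ · (2,6)# 2/4 ✗
Row 3: (3,2)# 5/6 ✓ · (3,3)# 5/7 ✓ · (3,4)# 4/6 ✓ · (3,5)# 5/7 ✓ · (3,6)# 3/4 ✓
Row 4: (4,1)# 3/4 ✓ · (4,2)# 6/7 ✓ · (4,3)# 5/8 ✓ · (4,4)+ 2/8 ✗ · (4,5)+ 2/8 ✗ · (4,6)# 4/5 ✓
Row 5: (5,1)# 2/5 ✗ · (5,2)+ 2/8 ✗ · (5,3)# 4/8 ✗ · (5,4)+ 2/8 ✗ · (5,5)# 4/8 ✗ · (5,6)# 3/5 ✗
Row 6: (6,1)+ 4/5 ✓ · (6,2)+ 5/8 ✓ · (6,3)# 2/8 ✗ · (6,4)# 4/8 ✗ · (6,5)# 3/7 ✗ · (6,6)+ 1/4 ✗
Row 7: (7,1)+ 3/3 ✓ · (7,2)+ 4/5 ✓ · (7,3)+ 3/5 ✗ · (7,4)+ 2/5 ✗ · (7,5)+ 2/4 ✗
Unsatisfied: (1,1), (1,2), (1,5), (1,6), (2,1), (2,2), (2,4), (2,6), (4,4), (4,5), (5,1), (5,2), (5,3), (5,4), (5,5), (5,6), (6,3), (6,4), (6,5), (6,6), (7,3), (7,4), (7,5) — 23 in total.

23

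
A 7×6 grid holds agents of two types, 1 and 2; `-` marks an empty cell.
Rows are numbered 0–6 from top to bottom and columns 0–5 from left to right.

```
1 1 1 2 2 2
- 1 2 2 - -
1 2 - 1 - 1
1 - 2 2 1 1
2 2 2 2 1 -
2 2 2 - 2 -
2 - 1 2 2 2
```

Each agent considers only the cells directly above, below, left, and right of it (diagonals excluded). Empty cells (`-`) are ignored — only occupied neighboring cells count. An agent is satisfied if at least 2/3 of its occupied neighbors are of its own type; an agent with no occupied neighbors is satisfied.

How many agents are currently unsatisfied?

Row 0: (0,0)1 1/1 ok · (0,1)1 3/3 ok · (0,2)1 1/3 unhappy · (0,3)2 2/3 ok · (0,4)2 2/2 ok · (0,5)2 1/1 ok
Row 1: (1,1)1 1/3 unhappy · (1,2)2 1/3 unhappy · (1,3)2 2/3 ok
Row 2: (2,0)1 1/2 unhappy · (2,1)2 0/2 unhappy · (2,3)1 0/2 unhappy · (2,5)1 1/1 ok
Row 3: (3,0)1 1/2 unhappy · (3,2)2 2/2 ok · (3,3)2 2/4 unhappy · (3,4)1 2/3 ok · (3,5)1 2/2 ok
Row 4: (4,0)2 2/3 ok · (4,1)2 3/3 ok · (4,2)2 4/4 ok · (4,3)2 2/3 ok · (4,4)1 1/3 unhappy
Row 5: (5,0)2 3/3 ok · (5,1)2 3/3 ok · (5,2)2 2/3 ok · (5,4)2 1/2 unhappy
Row 6: (6,0)2 1/1 ok · (6,2)1 0/2 unhappy · (6,3)2 1/2 unhappy · (6,4)2 3/3 ok · (6,5)2 1/1 ok
Unsatisfied: (0,2), (1,1), (1,2), (2,0), (2,1), (2,3), (3,0), (3,3), (4,4), (5,4), (6,2), (6,3) — 12 in total.

12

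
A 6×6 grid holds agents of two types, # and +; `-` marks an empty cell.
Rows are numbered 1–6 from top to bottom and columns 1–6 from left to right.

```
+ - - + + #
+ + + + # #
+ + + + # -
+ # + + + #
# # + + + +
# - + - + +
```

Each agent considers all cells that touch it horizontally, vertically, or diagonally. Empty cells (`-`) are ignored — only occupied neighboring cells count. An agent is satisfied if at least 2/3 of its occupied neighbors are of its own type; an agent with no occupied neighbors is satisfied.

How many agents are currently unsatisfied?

7

(1,1)+ 2/2 ok
(1,4)+ 3/4 ok
(1,5)+ 2/5 unhappy
(1,6)# 2/3 ok
(2,1)+ 4/4 ok
(2,2)+ 6/6 ok
(2,3)+ 6/6 ok
(2,4)+ 5/7 ok
(2,5)# 3/7 unhappy
(2,6)# 3/4 ok
(3,1)+ 4/5 ok
(3,2)+ 7/8 ok
(3,3)+ 7/8 ok
(3,4)+ 6/8 ok
(3,5)# 3/7 unhappy
(4,1)+ 2/5 unhappy
(4,2)# 2/8 unhappy
(4,3)+ 6/8 ok
(4,4)+ 7/8 ok
(4,5)+ 5/7 ok
(4,6)# 1/4 unhappy
(5,1)# 3/4 ok
(5,2)# 3/7 unhappy
(5,3)+ 4/6 ok
(5,4)+ 7/7 ok
(5,5)+ 6/7 ok
(5,6)+ 4/5 ok
(6,1)# 2/2 ok
(6,3)+ 2/3 ok
(6,5)+ 4/4 ok
(6,6)+ 3/3 ok
Unsatisfied: (1,5), (2,5), (3,5), (4,1), (4,2), (4,6), (5,2) — 7 in total.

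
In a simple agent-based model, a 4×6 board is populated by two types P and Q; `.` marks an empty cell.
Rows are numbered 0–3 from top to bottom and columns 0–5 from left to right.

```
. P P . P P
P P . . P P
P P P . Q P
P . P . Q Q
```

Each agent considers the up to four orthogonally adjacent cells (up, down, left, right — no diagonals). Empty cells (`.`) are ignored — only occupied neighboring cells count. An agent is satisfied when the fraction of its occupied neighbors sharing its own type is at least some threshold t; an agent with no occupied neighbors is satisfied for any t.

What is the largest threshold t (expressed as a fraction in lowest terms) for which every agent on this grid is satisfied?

(0,1)P 2/2
(0,2)P 1/1
(0,4)P 2/2
(0,5)P 2/2
(1,0)P 2/2
(1,1)P 3/3
(1,4)P 2/3
(1,5)P 3/3
(2,0)P 3/3
(2,1)P 3/3
(2,2)P 2/2
(2,4)Q 1/3
(2,5)P 1/3
(3,0)P 1/1
(3,2)P 1/1
(3,4)Q 2/2
(3,5)Q 1/2
The smallest same-type fraction is 1/3 at (2,4), which reduces to 1/3. Any threshold above that leaves this agent unsatisfied.

1/3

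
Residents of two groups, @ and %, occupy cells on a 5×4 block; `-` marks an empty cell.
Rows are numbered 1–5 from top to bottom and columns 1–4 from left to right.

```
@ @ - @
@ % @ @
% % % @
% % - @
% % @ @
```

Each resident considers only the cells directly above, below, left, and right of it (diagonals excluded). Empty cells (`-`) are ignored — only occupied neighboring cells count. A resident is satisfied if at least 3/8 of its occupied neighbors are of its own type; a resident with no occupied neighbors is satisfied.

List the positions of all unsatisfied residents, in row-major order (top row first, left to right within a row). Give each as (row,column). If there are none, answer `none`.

(2,1), (2,2), (2,3), (3,3)

Row 1: (1,1)@ 2/2 satisfied · (1,2)@ 1/2 satisfied · (1,4)@ 1/1 satisfied
Row 2: (2,1)@ 1/3 not · (2,2)% 1/4 not · (2,3)@ 1/3 not · (2,4)@ 3/3 satisfied
Row 3: (3,1)% 2/3 satisfied · (3,2)% 4/4 satisfied · (3,3)% 1/3 not · (3,4)@ 2/3 satisfied
Row 4: (4,1)% 3/3 satisfied · (4,2)% 3/3 satisfied · (4,4)@ 2/2 satisfied
Row 5: (5,1)% 2/2 satisfied · (5,2)% 2/3 satisfied · (5,3)@ 1/2 satisfied · (5,4)@ 2/2 satisfied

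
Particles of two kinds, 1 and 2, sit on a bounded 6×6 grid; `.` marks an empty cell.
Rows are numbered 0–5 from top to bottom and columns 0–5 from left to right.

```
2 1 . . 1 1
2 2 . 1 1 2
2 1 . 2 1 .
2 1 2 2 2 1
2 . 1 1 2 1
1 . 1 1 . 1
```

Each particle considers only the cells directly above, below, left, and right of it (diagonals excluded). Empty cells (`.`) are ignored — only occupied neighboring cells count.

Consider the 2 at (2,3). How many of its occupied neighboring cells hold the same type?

Occupied neighbors of (2,3): (1,3)=1, (3,3)=2, (2,4)=1.
Same type (2): 1 of 3.

1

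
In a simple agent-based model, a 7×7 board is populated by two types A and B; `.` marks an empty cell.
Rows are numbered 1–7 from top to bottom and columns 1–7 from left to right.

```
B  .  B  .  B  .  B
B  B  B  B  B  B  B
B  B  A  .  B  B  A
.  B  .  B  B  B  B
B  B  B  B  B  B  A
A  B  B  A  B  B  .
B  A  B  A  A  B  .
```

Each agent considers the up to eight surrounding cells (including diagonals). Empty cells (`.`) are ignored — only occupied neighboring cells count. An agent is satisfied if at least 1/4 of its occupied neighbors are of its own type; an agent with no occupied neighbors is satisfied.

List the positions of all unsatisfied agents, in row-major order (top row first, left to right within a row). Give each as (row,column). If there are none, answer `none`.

(1,1)B 2/2 ok
(1,3)B 3/3 ok
(1,5)B 3/3 ok
(1,7)B 2/2 ok
(2,1)B 4/4 ok
(2,2)B 6/7 ok
(2,3)B 4/5 ok
(2,4)B 5/6 ok
(2,5)B 5/5 ok
(2,6)B 6/7 ok
(2,7)B 3/4 ok
(3,1)B 4/4 ok
(3,2)B 5/6 ok
(3,3)A 0/6 unhappy
(3,5)B 7/7 ok
(3,6)B 7/8 ok
(3,7)A 0/5 unhappy
(4,2)B 5/6 ok
(4,4)B 5/6 ok
(4,5)B 7/7 ok
(4,6)B 6/8 ok
(4,7)B 3/5 ok
(5,1)B 3/4 ok
(5,2)B 5/6 ok
(5,3)B 6/7 ok
(5,4)B 6/7 ok
(5,5)B 7/8 ok
(5,6)B 6/7 ok
(5,7)A 0/4 unhappy
(6,1)A 1/5 unhappy
(6,2)B 6/8 ok
(6,3)B 5/8 ok
(6,4)A 2/8 ok
(6,5)B 5/8 ok
(6,6)B 4/6 ok
(7,1)B 1/3 ok
(7,2)A 1/5 unhappy
(7,3)B 2/5 ok
(7,4)A 2/5 ok
(7,5)A 2/5 ok
(7,6)B 2/3 ok

(3,3), (3,7), (5,7), (6,1), (7,2)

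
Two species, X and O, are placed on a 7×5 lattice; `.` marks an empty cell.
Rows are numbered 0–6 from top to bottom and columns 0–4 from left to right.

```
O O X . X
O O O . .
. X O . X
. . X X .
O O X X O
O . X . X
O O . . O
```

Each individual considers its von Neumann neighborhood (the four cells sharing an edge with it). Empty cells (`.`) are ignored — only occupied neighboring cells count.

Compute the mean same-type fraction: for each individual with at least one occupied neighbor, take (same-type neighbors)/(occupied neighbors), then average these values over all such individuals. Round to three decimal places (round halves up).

0.619

Row 0: (0,0)O 2/2 · (0,1)O 2/3 · (0,2)X 0/2 · (0,4)X — no occupied neighbors
Row 1: (1,0)O 2/2 · (1,1)O 3/4 · (1,2)O 2/3
Row 2: (2,1)X 0/2 · (2,2)O 1/3 · (2,4)X — no occupied neighbors
Row 3: (3,2)X 2/3 · (3,3)X 2/2
Row 4: (4,0)O 2/2 · (4,1)O 1/2 · (4,2)X 3/4 · (4,3)X 2/3 · (4,4)O 0/2
Row 5: (5,0)O 2/2 · (5,2)X 1/1 · (5,4)X 0/2
Row 6: (6,0)O 2/2 · (6,1)O 1/1 · (6,4)O 0/1
Sum over 21 individuals: 2/2 + 2/3 + 0/2 + 2/2 + 3/4 + 2/3 + 0/2 + 1/3 + 2/3 + 2/2 + 2/2 + 1/2 + 3/4 + 2/3 + 0/2 + 2/2 + 1/1 + 0/2 + 2/2 + 1/1 + 0/1 = 13; mean = 13 ÷ 21 = 13/21 = 0.619047… → 0.619.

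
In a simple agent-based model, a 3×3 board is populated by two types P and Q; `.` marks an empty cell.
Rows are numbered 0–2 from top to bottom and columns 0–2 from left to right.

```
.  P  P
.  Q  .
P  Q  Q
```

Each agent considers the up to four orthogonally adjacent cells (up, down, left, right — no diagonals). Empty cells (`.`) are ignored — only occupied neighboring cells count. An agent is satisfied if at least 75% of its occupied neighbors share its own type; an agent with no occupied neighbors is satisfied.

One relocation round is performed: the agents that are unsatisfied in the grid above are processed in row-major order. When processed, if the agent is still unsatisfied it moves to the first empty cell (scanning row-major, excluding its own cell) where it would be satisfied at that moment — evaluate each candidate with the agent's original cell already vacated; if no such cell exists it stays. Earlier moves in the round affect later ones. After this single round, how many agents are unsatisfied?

Initially unsatisfied (in order): (0,1), (1,1), (2,0), (2,1).
  (0,1) → (0,0).
  (1,1): now satisfied by earlier moves; stays.
  (2,0): no empty cell satisfies it; stays.
  (2,1): no empty cell satisfies it; stays.
Resulting grid:
P . P
. Q .
P Q Q
Unsatisfied now: (2,0), (2,1).

2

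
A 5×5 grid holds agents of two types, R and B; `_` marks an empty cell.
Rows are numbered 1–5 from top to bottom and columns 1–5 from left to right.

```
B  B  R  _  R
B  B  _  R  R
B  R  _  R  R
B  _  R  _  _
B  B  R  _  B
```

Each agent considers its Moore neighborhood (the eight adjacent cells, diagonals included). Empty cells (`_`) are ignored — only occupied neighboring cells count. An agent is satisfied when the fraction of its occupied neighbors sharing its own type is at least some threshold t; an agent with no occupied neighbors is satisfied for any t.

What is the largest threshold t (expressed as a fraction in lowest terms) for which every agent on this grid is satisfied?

Row 1: (1,1)B 3/3 · (1,2)B 3/4 · (1,3)R 1/3 · (1,5)R 2/2
Row 2: (2,1)B 4/5 · (2,2)B 4/6 · (2,4)R 5/5 · (2,5)R 4/4
Row 3: (3,1)B 3/4 · (3,2)R 1/5 · (3,4)R 4/4 · (3,5)R 3/3
Row 4: (4,1)B 3/4 · (4,3)R 3/4
Row 5: (5,1)B 2/2 · (5,2)B 2/4 · (5,3)R 1/2 · (5,5)B — no occupied neighbors
The smallest same-type fraction is 1/5 at (3,2), which reduces to 1/5. Any threshold above that leaves this agent unsatisfied.

1/5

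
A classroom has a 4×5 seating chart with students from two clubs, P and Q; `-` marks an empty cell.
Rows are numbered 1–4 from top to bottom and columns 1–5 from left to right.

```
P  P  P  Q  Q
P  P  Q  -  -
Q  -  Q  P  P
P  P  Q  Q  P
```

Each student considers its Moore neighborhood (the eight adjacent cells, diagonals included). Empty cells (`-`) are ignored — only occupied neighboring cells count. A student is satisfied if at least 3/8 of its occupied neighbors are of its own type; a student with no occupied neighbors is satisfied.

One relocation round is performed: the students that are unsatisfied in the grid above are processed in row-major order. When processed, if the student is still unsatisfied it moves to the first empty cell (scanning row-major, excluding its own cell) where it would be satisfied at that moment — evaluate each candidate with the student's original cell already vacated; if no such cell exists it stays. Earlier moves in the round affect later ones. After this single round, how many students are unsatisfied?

Initially unsatisfied (in order): (2,3), (3,1), (3,4), (4,2).
  (2,3) → (2,4).
  (3,1) → (2,3).
  (3,4) → (3,1).
  (4,2): now satisfied by earlier moves; stays.
Resulting grid:
P P P Q Q
P P Q Q -
P - Q - P
P P Q Q P
Unsatisfied now: (3,5).

1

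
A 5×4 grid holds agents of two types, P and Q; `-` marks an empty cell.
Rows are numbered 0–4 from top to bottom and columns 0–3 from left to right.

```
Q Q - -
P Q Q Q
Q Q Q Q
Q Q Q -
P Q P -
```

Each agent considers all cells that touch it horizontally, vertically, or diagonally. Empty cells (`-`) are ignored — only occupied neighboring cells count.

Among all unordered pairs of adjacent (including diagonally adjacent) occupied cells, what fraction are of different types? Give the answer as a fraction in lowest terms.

Scan each occupied cell's neighbors to the right and below (and the two forward diagonals) so each pair is counted once.
Row 0: Q(0,0)–Q(0,1)= Q(0,0)–P(1,0)≠ Q(0,0)–Q(1,1)= Q(0,1)–Q(1,1)= Q(0,1)–Q(1,2)= Q(0,1)–P(1,0)≠  → 2/6 unlike.
Row 1: P(1,0)–Q(1,1)≠ P(1,0)–Q(2,0)≠ P(1,0)–Q(2,1)≠ Q(1,1)–Q(1,2)= Q(1,1)–Q(2,1)= Q(1,1)–Q(2,2)= Q(1,1)–Q(2,0)= Q(1,2)–Q(1,3)= Q(1,2)–Q(2,2)= Q(1,2)–Q(2,3)= Q(1,2)–Q(2,1)= Q(1,3)–Q(2,3)= Q(1,3)–Q(2,2)=  → 3/13 unlike.
Row 2: Q(2,0)–Q(2,1)= Q(2,0)–Q(3,0)= Q(2,0)–Q(3,1)= Q(2,1)–Q(2,2)= Q(2,1)–Q(3,1)= Q(2,1)–Q(3,2)= Q(2,1)–Q(3,0)= Q(2,2)–Q(2,3)= Q(2,2)–Q(3,2)= Q(2,2)–Q(3,1)= Q(2,3)–Q(3,2)=  → 0/11 unlike.
Row 3: Q(3,0)–Q(3,1)= Q(3,0)–P(4,0)≠ Q(3,0)–Q(4,1)= Q(3,1)–Q(3,2)= Q(3,1)–Q(4,1)= Q(3,1)–P(4,2)≠ Q(3,1)–P(4,0)≠ Q(3,2)–P(4,2)≠ Q(3,2)–Q(4,1)=  → 4/9 unlike.
Row 4: P(4,0)–Q(4,1)≠ Q(4,1)–P(4,2)≠  → 2/2 unlike.
Total adjacent occupied pairs: 41; unlike-type pairs: 11.
11/41 is already in lowest terms.

11/41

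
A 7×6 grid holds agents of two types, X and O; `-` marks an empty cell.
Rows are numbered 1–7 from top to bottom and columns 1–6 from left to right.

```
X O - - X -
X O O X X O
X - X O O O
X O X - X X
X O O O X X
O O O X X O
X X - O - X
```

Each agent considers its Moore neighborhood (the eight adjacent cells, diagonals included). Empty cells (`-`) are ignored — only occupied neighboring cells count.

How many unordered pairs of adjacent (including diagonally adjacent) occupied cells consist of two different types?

Scan each occupied cell's neighbors to the right and below (and the two forward diagonals) so each pair is counted once.
From row 1: 4 unlike of 9 pairs (running 4/9).
From row 2: 11 unlike of 18 pairs (running 15/27).
From row 3: 9 unlike of 13 pairs (running 24/40).
From row 4: 8 unlike of 16 pairs (running 32/56).
From row 5: 9 unlike of 21 pairs (running 41/77).
From row 6: 10 unlike of 15 pairs (running 51/92).
From row 7: 0 unlike of 1 pairs (running 51/93).
Total adjacent occupied pairs: 93; unlike-type pairs: 51.

51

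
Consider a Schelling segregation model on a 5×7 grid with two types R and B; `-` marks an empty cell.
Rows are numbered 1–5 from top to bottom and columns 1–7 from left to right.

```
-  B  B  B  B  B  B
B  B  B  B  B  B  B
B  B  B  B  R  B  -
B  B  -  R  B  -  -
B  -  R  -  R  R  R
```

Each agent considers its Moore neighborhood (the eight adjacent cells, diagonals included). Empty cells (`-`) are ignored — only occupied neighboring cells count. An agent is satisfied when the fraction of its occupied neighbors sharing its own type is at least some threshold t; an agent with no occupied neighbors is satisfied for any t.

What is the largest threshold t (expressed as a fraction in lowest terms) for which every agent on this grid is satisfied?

Row 1: (1,2)B 4/4 · (1,3)B 5/5 · (1,4)B 5/5 · (1,5)B 5/5 · (1,6)B 5/5 · (1,7)B 3/3
Row 2: (2,1)B 4/4 · (2,2)B 7/7 · (2,3)B 8/8 · (2,4)B 7/8 · (2,5)B 7/8 · (2,6)B 6/7 · (2,7)B 4/4
Row 3: (3,1)B 5/5 · (3,2)B 7/7 · (3,3)B 6/7 · (3,4)B 5/7 · (3,5)R 1/7 · (3,6)B 4/5
Row 4: (4,1)B 4/4 · (4,2)B 5/6 · (4,4)R 3/6 · (4,5)B 2/6
Row 5: (5,1)B 2/2 · (5,3)R 1/2 · (5,5)R 2/3 · (5,6)R 2/3 · (5,7)R 1/1
The smallest same-type fraction is 1/7 at (3,5), which reduces to 1/7. Any threshold above that leaves this agent unsatisfied.

1/7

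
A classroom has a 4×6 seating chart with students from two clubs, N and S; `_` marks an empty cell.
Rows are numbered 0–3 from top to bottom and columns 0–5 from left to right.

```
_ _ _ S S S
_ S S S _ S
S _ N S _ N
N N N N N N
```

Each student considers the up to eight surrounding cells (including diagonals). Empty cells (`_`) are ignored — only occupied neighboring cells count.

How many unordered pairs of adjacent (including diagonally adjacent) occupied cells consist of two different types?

Scan each occupied cell's neighbors to the right and below (and the two forward diagonals) so each pair is counted once.
From row 0: 0 unlike of 7 pairs (running 0/7).
From row 1: 4 unlike of 9 pairs (running 4/16).
From row 2: 6 unlike of 11 pairs (running 10/27).
From row 3: 0 unlike of 5 pairs (running 10/32).
Total adjacent occupied pairs: 32; unlike-type pairs: 10.

10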